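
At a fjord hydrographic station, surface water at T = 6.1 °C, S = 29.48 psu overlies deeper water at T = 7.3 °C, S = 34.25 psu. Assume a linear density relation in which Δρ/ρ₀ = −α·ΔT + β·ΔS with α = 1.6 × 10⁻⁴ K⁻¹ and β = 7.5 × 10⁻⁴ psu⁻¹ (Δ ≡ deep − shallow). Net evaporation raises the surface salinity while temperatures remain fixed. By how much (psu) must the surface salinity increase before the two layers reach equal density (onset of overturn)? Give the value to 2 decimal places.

4.51 psu

Neutral buoyancy requires −α(T_deep − T_surf) + β(S_deep − S_surf′) = 0.
S_surf′ = S_deep − (α/β)·ΔT = 34.25 − (1.6 × 10⁻⁴/7.5 × 10⁻⁴)·(+1.2) = 33.9940 psu.
Increase required: 33.9940 − 29.48 = 4.5140 psu.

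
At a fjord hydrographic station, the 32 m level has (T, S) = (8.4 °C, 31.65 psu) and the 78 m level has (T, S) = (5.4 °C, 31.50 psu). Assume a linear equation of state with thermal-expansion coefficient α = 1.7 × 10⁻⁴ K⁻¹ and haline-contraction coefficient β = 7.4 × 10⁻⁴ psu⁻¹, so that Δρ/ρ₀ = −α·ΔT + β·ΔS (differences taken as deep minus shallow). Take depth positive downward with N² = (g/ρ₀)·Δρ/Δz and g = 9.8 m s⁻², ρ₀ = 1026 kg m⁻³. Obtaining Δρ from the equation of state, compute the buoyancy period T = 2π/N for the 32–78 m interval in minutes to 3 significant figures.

11.4 min

ΔT = -3.0 K, ΔS = -0.15 psu (deep − shallow).
Δρ/ρ₀ = −αΔT + βΔS = 5.10 × 10⁻⁴ − 1.11 × 10⁻⁴ = 3.99 × 10⁻⁴, so Δρ ≈ 0.4094 kg m⁻³.
N² = (g/ρ₀)·Δρ/Δz = g·(Δρ/ρ₀)/Δz = 9.8 × 3.99 × 10⁻⁴ / 46 = 8.5004 × 10⁻⁵ s⁻².
N = √(8.5004 × 10⁻⁵) = 9.2198 × 10⁻³ rad s⁻¹ → T = 2π/N = 681.49 s = 11.358 min ≈ 11.4 min.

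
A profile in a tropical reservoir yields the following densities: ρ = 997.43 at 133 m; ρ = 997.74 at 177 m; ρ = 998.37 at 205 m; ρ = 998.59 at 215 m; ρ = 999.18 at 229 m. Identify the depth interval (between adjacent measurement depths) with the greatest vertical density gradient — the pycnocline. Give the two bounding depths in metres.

215–229 m

Compute the density gradient over each adjacent pair:
  133–177 m: Δρ/Δz = 0.31/44 = 7.0 × 10⁻³ kg m⁻⁴
  177–205 m: Δρ/Δz = 0.63/28 = 0.022 kg m⁻⁴
  205–215 m: Δρ/Δz = 0.22/10 = 0.022 kg m⁻⁴
  215–229 m: Δρ/Δz = 0.59/14 = 0.042 kg m⁻⁴
The largest gradient is in the 215–229 m interval — the pycnocline.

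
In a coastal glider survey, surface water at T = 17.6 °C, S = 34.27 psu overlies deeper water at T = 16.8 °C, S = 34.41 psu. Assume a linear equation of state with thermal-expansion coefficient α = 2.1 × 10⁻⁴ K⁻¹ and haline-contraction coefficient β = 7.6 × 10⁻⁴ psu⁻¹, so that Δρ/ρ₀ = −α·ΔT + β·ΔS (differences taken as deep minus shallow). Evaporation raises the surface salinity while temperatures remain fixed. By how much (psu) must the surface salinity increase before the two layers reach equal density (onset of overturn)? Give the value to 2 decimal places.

Neutral buoyancy requires −α(T_deep − T_surf) + β(S_deep − S_surf′) = 0.
S_surf′ = S_deep − (α/β)·ΔT = 34.41 − (2.1 × 10⁻⁴/7.6 × 10⁻⁴)·(-0.8) = 34.6311 psu.
Increase required: 34.6311 − 34.27 = 0.3611 psu.

0.36 psu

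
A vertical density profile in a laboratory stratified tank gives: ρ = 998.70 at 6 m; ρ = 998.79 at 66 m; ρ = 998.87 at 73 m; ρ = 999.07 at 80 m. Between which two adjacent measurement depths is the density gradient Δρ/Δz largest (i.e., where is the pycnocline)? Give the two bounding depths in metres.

Compute the density gradient over each adjacent pair:
  6–66 m: Δρ/Δz = 0.09/60 = 1.5 × 10⁻³ kg m⁻⁴
  66–73 m: Δρ/Δz = 0.08/7 = 0.011 kg m⁻⁴
  73–80 m: Δρ/Δz = 0.20/7 = 0.029 kg m⁻⁴
The largest gradient is in the 73–80 m interval — the pycnocline.

73–80 m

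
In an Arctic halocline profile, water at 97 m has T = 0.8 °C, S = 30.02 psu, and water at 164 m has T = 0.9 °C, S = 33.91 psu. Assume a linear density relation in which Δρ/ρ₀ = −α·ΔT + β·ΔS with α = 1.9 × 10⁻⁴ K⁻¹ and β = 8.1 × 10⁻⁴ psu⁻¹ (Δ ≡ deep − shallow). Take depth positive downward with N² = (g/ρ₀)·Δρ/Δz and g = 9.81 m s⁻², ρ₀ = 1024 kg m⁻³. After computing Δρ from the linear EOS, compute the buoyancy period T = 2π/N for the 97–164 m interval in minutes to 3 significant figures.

4.89 min

ΔT = +0.1 K, ΔS = +3.89 psu (deep − shallow).
Δρ/ρ₀ = −αΔT + βΔS = -1.90 × 10⁻⁵ + 3.1509 × 10⁻³ = 3.1319 × 10⁻³, so Δρ ≈ 3.207 kg m⁻³.
N² = (g/ρ₀)·Δρ/Δz = g·(Δρ/ρ₀)/Δz = 9.81 × 3.1319 × 10⁻³ / 67 = 4.5857 × 10⁻⁴ s⁻².
N = √(4.5857 × 10⁻⁴) = 0.021414 rad s⁻¹ → T = 2π/N = 293.41 s = 4.8902 min ≈ 4.89 min.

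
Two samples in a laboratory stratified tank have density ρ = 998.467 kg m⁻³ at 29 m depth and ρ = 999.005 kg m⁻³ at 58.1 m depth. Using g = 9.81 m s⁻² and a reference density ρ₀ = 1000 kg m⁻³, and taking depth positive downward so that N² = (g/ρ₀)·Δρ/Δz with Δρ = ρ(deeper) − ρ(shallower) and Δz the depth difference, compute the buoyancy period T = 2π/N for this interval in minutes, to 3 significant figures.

7.78 min

Δρ = 999.005 − 998.467 = 0.538 kg m⁻³ over Δz = 58.1 − 29 = 29.1 m.
N² = (9.81/1000) × (0.538/29.1) = 1.8137 × 10⁻⁴ s⁻².
N = √(1.8137 × 10⁻⁴) = 0.013467 rad s⁻¹, so T = 2π/N = 466.56 s = 7.7760 min ≈ 7.78 min.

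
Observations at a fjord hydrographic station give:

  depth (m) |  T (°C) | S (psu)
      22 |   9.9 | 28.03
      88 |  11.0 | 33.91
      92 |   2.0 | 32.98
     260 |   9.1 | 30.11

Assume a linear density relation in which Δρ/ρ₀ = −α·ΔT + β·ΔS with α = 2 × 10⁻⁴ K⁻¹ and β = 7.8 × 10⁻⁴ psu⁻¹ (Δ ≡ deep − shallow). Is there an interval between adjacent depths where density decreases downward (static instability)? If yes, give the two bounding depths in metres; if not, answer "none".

Evaluate Δρ/ρ₀ = −αΔT + βΔS across each adjacent pair:
  22–88 m: −αΔT+βΔS = −(2 × 10⁻⁴)(+1.1)+(7.8 × 10⁻⁴)(+5.88) = 4.4 × 10⁻³ → stable
  88–92 m: −αΔT+βΔS = −(2 × 10⁻⁴)(-9.0)+(7.8 × 10⁻⁴)(-0.93) = 1.1 × 10⁻³ → stable
  92–260 m: −αΔT+βΔS = −(2 × 10⁻⁴)(+7.1)+(7.8 × 10⁻⁴)(-2.87) = -3.7 × 10⁻³ → UNSTABLE
The 92–260 m interval has Δρ < 0: lighter water underlies denser water.

92–260 m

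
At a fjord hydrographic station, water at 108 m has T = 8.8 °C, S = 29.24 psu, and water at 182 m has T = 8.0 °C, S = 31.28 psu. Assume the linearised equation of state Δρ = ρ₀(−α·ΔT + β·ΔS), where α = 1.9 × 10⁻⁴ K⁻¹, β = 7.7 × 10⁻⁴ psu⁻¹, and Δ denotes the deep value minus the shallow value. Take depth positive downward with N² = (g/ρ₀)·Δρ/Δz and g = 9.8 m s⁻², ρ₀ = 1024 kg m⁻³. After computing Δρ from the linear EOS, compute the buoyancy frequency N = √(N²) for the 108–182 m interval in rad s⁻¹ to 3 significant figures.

0.0151 rad s⁻¹

ΔT = -0.8 K, ΔS = +2.04 psu (deep − shallow).
Δρ/ρ₀ = −αΔT + βΔS = 1.52 × 10⁻⁴ + 1.5708 × 10⁻³ = 1.7228 × 10⁻³, so Δρ ≈ 1.764 kg m⁻³.
N² = (g/ρ₀)·Δρ/Δz = g·(Δρ/ρ₀)/Δz = 9.8 × 1.7228 × 10⁻³ / 74 = 2.2815 × 10⁻⁴ s⁻².
N = √(2.2815 × 10⁻⁴) = 0.015105 rad s⁻¹ ≈ 0.0151 rad s⁻¹.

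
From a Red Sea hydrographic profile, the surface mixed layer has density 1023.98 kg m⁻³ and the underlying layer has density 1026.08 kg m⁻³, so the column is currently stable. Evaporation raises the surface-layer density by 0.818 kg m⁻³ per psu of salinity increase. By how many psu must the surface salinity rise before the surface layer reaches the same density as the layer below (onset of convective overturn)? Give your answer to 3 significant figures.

Density deficit of the surface layer: 1026.08 − 1023.98 = 2.1 kg m⁻³.
Required change = 2.1 / 0.818 = 2.57 psu.

2.57 psu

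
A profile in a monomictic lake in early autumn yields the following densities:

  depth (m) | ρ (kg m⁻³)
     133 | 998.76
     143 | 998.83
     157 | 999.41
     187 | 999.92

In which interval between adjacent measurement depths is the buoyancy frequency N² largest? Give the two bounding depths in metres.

Compute the density gradient over each adjacent pair:
  133–143 m: Δρ/Δz = 0.07/10 = 7.0 × 10⁻³ kg m⁻⁴
  143–157 m: Δρ/Δz = 0.58/14 = 0.041 kg m⁻⁴
  157–187 m: Δρ/Δz = 0.51/30 = 0.017 kg m⁻⁴
The largest gradient is in the 143–157 m interval — the pycnocline.

143–157 m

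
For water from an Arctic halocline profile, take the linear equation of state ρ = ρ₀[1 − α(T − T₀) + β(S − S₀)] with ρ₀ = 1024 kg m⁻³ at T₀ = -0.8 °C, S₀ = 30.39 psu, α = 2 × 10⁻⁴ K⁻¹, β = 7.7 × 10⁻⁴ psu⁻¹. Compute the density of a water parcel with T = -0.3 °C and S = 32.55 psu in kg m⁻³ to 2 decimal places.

1025.60 kg m⁻³

T − T₀ = +0.5 K, S − S₀ = +2.16 psu.
Bracket = 1 − α·(+0.5) + β·(+2.16) = 1 + (1.5632 × 10⁻³) = 1.0015632.
ρ = 1024 × 1.0015632 = 1025.60 kg m⁻³.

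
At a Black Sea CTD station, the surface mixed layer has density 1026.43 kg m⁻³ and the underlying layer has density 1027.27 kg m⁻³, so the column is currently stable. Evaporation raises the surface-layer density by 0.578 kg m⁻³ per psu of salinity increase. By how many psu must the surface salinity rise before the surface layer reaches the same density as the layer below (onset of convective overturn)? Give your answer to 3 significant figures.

Density deficit of the surface layer: 1027.27 − 1026.43 = 0.84 kg m⁻³.
Required change = 0.84 / 0.578 = 1.45 psu.

1.45 psu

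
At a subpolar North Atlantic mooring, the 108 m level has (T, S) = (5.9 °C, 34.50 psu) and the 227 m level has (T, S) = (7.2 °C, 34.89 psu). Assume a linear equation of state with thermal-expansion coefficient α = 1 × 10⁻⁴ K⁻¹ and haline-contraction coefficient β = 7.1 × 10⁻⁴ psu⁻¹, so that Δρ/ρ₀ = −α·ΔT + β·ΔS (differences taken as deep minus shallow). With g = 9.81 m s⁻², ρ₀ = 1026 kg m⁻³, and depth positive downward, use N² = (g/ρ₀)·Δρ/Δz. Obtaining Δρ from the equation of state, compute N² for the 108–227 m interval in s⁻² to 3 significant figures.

1.21 × 10⁻⁵ s⁻²

ΔT = +1.3 K, ΔS = +0.39 psu (deep − shallow).
Δρ/ρ₀ = −αΔT + βΔS = -1.30 × 10⁻⁴ + 2.769 × 10⁻⁴ = 1.469 × 10⁻⁴, so Δρ ≈ 0.1507 kg m⁻³.
N² = (g/ρ₀)·Δρ/Δz = g·(Δρ/ρ₀)/Δz = 9.81 × 1.469 × 10⁻⁴ / 119 = 1.2110 × 10⁻⁵ s⁻² ≈ 1.21 × 10⁻⁵ s⁻².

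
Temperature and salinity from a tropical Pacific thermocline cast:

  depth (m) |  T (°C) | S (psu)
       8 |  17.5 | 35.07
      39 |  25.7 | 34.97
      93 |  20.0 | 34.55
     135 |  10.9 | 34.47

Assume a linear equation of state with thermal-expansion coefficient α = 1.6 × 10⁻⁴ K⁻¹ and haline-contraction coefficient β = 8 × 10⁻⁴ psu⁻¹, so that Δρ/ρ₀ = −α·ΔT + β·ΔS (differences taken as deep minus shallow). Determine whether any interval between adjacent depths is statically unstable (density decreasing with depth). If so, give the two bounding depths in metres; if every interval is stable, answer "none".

Evaluate Δρ/ρ₀ = −αΔT + βΔS across each adjacent pair:
  8–39 m: −αΔT+βΔS = −(1.6 × 10⁻⁴)(+8.2)+(8 × 10⁻⁴)(-0.10) = -1.4 × 10⁻³ → UNSTABLE
  39–93 m: −αΔT+βΔS = −(1.6 × 10⁻⁴)(-5.7)+(8 × 10⁻⁴)(-0.42) = 5.8 × 10⁻⁴ → stable
  93–135 m: −αΔT+βΔS = −(1.6 × 10⁻⁴)(-9.1)+(8 × 10⁻⁴)(-0.08) = 1.4 × 10⁻³ → stable
The 8–39 m interval has Δρ < 0: lighter water underlies denser water.

8–39 m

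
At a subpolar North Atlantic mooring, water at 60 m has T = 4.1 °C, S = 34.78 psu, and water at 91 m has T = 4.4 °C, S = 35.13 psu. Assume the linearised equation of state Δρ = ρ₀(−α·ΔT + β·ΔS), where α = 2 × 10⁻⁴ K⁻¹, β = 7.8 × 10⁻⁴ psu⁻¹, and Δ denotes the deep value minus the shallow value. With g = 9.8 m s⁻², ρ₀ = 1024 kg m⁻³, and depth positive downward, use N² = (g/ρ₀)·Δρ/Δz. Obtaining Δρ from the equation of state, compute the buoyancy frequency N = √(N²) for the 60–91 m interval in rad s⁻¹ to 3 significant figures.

ΔT = +0.3 K, ΔS = +0.35 psu (deep − shallow).
Δρ/ρ₀ = −αΔT + βΔS = -6.00 × 10⁻⁵ + 2.73 × 10⁻⁴ = 2.13 × 10⁻⁴, so Δρ ≈ 0.2181 kg m⁻³.
N² = (g/ρ₀)·Δρ/Δz = g·(Δρ/ρ₀)/Δz = 9.8 × 2.13 × 10⁻⁴ / 31 = 6.7335 × 10⁻⁵ s⁻².
N = √(6.7335 × 10⁻⁵) = 8.2058 × 10⁻³ rad s⁻¹ ≈ 8.21 × 10⁻³ rad s⁻¹.

8.21 × 10⁻³ rad s⁻¹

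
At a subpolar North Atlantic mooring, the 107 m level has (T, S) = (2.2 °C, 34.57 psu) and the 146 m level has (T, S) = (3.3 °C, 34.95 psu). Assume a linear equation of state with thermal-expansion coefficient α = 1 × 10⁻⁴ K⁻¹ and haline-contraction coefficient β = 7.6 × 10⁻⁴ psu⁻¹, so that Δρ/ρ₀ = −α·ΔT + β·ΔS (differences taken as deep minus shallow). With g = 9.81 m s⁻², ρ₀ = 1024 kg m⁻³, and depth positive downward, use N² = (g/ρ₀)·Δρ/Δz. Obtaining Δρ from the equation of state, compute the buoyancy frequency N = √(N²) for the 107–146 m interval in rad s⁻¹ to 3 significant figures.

6.71 × 10⁻³ rad s⁻¹

ΔT = +1.1 K, ΔS = +0.38 psu (deep − shallow).
Δρ/ρ₀ = −αΔT + βΔS = -1.10 × 10⁻⁴ + 2.888 × 10⁻⁴ = 1.788 × 10⁻⁴, so Δρ ≈ 0.1831 kg m⁻³.
N² = (g/ρ₀)·Δρ/Δz = g·(Δρ/ρ₀)/Δz = 9.81 × 1.788 × 10⁻⁴ / 39 = 4.4975 × 10⁻⁵ s⁻².
N = √(4.4975 × 10⁻⁵) = 6.7063 × 10⁻³ rad s⁻¹ ≈ 6.71 × 10⁻³ rad s⁻¹.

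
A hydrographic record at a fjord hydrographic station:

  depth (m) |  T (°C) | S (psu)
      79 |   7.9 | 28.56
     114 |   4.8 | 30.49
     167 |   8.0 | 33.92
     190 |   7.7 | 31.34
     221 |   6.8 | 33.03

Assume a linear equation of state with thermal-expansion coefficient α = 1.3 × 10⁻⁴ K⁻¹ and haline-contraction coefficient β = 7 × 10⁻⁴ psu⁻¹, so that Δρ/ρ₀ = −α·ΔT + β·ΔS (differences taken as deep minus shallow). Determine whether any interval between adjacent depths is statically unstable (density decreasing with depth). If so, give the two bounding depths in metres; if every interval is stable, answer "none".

Evaluate Δρ/ρ₀ = −αΔT + βΔS across each adjacent pair:
  79–114 m: −αΔT+βΔS = −(1.3 × 10⁻⁴)(-3.1)+(7 × 10⁻⁴)(+1.93) = 1.8 × 10⁻³ → stable
  114–167 m: −αΔT+βΔS = −(1.3 × 10⁻⁴)(+3.2)+(7 × 10⁻⁴)(+3.43) = 2.0 × 10⁻³ → stable
  167–190 m: −αΔT+βΔS = −(1.3 × 10⁻⁴)(-0.3)+(7 × 10⁻⁴)(-2.58) = -1.8 × 10⁻³ → UNSTABLE
  190–221 m: −αΔT+βΔS = −(1.3 × 10⁻⁴)(-0.9)+(7 × 10⁻⁴)(+1.69) = 1.3 × 10⁻³ → stable
The 167–190 m interval has Δρ < 0: lighter water underlies denser water.

167–190 m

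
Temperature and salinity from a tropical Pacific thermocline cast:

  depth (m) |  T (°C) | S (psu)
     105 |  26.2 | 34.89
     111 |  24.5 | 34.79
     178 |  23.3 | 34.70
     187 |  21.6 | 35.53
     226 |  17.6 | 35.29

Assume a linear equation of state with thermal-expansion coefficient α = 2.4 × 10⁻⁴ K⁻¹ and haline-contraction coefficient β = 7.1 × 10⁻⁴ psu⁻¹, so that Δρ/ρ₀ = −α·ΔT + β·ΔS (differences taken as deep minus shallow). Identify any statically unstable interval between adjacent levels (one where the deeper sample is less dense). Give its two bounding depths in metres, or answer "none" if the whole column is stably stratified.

Evaluate Δρ/ρ₀ = −αΔT + βΔS across each adjacent pair:
  105–111 m: −αΔT+βΔS = −(2.4 × 10⁻⁴)(-1.7)+(7.1 × 10⁻⁴)(-0.10) = 3.4 × 10⁻⁴ → stable
  111–178 m: −αΔT+βΔS = −(2.4 × 10⁻⁴)(-1.2)+(7.1 × 10⁻⁴)(-0.09) = 2.2 × 10⁻⁴ → stable
  178–187 m: −αΔT+βΔS = −(2.4 × 10⁻⁴)(-1.7)+(7.1 × 10⁻⁴)(+0.83) = 1.0 × 10⁻³ → stable
  187–226 m: −αΔT+βΔS = −(2.4 × 10⁻⁴)(-4.0)+(7.1 × 10⁻⁴)(-0.24) = 7.9 × 10⁻⁴ → stable
Every interval has Δρ > 0: the column is stably stratified throughout.

none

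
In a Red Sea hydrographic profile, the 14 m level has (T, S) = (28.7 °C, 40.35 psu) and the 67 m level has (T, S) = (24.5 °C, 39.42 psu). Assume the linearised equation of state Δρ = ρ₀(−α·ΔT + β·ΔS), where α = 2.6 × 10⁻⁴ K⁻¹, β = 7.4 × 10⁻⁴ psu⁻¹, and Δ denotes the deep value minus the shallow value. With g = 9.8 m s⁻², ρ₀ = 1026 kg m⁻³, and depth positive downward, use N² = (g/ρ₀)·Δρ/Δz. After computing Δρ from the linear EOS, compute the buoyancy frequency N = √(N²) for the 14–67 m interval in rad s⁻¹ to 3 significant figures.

8.64 × 10⁻³ rad s⁻¹

ΔT = -4.2 K, ΔS = -0.93 psu (deep − shallow).
Δρ/ρ₀ = −αΔT + βΔS = 1.092 × 10⁻³ − 6.882 × 10⁻⁴ = 4.038 × 10⁻⁴, so Δρ ≈ 0.4143 kg m⁻³.
N² = (g/ρ₀)·Δρ/Δz = g·(Δρ/ρ₀)/Δz = 9.8 × 4.038 × 10⁻⁴ / 53 = 7.4665 × 10⁻⁵ s⁻².
N = √(7.4665 × 10⁻⁵) = 8.6409 × 10⁻³ rad s⁻¹ ≈ 8.64 × 10⁻³ rad s⁻¹.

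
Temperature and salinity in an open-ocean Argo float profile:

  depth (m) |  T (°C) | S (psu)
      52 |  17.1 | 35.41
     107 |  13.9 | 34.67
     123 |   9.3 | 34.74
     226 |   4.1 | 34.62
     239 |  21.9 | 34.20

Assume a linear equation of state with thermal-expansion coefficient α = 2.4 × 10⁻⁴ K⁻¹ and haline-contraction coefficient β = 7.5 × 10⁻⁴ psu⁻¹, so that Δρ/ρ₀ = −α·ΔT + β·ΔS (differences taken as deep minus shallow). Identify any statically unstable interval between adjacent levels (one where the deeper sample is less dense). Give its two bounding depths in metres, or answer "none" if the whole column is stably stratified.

226–239 m

Evaluate Δρ/ρ₀ = −αΔT + βΔS across each adjacent pair:
  52–107 m: −αΔT+βΔS = −(2.4 × 10⁻⁴)(-3.2)+(7.5 × 10⁻⁴)(-0.74) = 2.1 × 10⁻⁴ → stable
  107–123 m: −αΔT+βΔS = −(2.4 × 10⁻⁴)(-4.6)+(7.5 × 10⁻⁴)(+0.07) = 1.2 × 10⁻³ → stable
  123–226 m: −αΔT+βΔS = −(2.4 × 10⁻⁴)(-5.2)+(7.5 × 10⁻⁴)(-0.12) = 1.2 × 10⁻³ → stable
  226–239 m: −αΔT+βΔS = −(2.4 × 10⁻⁴)(+17.8)+(7.5 × 10⁻⁴)(-0.42) = -4.6 × 10⁻³ → UNSTABLE
The 226–239 m interval has Δρ < 0: lighter water underlies denser water.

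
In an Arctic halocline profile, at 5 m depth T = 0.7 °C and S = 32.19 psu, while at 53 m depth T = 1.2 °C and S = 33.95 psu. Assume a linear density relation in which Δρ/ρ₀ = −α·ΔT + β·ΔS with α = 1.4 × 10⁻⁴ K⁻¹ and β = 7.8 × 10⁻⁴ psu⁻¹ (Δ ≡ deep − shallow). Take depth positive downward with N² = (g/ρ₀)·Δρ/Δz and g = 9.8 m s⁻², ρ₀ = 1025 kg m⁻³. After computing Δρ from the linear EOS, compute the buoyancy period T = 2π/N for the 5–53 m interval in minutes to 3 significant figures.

ΔT = +0.5 K, ΔS = +1.76 psu (deep − shallow).
Δρ/ρ₀ = −αΔT + βΔS = -7.00 × 10⁻⁵ + 1.3728 × 10⁻³ = 1.3028 × 10⁻³, so Δρ ≈ 1.335 kg m⁻³.
N² = (g/ρ₀)·Δρ/Δz = g·(Δρ/ρ₀)/Δz = 9.8 × 1.3028 × 10⁻³ / 48 = 2.6599 × 10⁻⁴ s⁻².
N = √(2.6599 × 10⁻⁴) = 0.016309 rad s⁻¹ → T = 2π/N = 385.26 s = 6.4210 min ≈ 6.42 min.

6.42 min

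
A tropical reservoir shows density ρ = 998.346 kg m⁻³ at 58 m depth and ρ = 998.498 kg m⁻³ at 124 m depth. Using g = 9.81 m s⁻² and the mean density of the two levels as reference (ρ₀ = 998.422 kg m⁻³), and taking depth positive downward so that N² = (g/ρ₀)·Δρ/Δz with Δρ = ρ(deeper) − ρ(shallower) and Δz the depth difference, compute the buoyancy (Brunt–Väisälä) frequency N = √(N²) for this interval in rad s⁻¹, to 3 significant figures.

Δρ = 998.498 − 998.346 = 0.152 kg m⁻³ over Δz = 124 − 58 = 66 m.
N² = (9.81/998.422) × (0.152/66) = 2.2628 × 10⁻⁵ s⁻².
N = √(2.2628 × 10⁻⁵) = 4.7569 × 10⁻³ rad s⁻¹ ≈ 4.76 × 10⁻³ rad s⁻¹.

4.76 × 10⁻³ rad s⁻¹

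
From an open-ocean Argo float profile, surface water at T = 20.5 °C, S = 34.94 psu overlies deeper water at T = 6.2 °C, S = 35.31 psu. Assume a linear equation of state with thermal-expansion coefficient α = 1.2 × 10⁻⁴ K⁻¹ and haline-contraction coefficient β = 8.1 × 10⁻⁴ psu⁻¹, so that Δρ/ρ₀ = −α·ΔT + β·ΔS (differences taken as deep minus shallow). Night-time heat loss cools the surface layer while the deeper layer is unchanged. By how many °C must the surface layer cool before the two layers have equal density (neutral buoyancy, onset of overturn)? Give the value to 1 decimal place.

Neutral buoyancy requires Δρ = 0, i.e. −α(T_deep − T_surf′) + β(S_deep − S_surf) = 0.
T_surf′ = T_deep − (β/α)·ΔS = 6.2 − (8.1 × 10⁻⁴/1.2 × 10⁻⁴)·(+0.37) = 3.703 °C.
Cooling required: 20.5 − (3.703) = 16.797 °C.

16.8 °C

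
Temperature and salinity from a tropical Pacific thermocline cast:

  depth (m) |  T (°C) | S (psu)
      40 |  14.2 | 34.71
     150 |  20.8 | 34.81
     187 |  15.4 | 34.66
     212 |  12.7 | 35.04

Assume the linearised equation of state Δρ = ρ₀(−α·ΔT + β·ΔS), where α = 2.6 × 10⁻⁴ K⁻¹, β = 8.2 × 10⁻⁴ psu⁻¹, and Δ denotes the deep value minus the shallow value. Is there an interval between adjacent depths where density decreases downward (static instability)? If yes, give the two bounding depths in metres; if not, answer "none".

Evaluate Δρ/ρ₀ = −αΔT + βΔS across each adjacent pair:
  40–150 m: −αΔT+βΔS = −(2.6 × 10⁻⁴)(+6.6)+(8.2 × 10⁻⁴)(+0.10) = -1.6 × 10⁻³ → UNSTABLE
  150–187 m: −αΔT+βΔS = −(2.6 × 10⁻⁴)(-5.4)+(8.2 × 10⁻⁴)(-0.15) = 1.3 × 10⁻³ → stable
  187–212 m: −αΔT+βΔS = −(2.6 × 10⁻⁴)(-2.7)+(8.2 × 10⁻⁴)(+0.38) = 1.0 × 10⁻³ → stable
The 40–150 m interval has Δρ < 0: lighter water underlies denser water.

40–150 m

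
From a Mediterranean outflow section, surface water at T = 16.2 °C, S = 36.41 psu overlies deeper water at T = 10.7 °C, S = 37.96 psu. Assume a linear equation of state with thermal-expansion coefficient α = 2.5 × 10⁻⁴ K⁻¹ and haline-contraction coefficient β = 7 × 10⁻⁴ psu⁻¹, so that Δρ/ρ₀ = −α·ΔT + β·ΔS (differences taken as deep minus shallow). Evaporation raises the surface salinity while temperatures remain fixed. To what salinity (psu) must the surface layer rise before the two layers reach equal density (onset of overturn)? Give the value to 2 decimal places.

Neutral buoyancy requires −α(T_deep − T_surf) + β(S_deep − S_surf′) = 0.
S_surf′ = S_deep − (α/β)·ΔT = 37.96 − (2.5 × 10⁻⁴/7 × 10⁻⁴)·(-5.5) = 39.9243 psu.
Increase required: 39.9243 − 36.41 = 3.5143 psu.

39.92 psu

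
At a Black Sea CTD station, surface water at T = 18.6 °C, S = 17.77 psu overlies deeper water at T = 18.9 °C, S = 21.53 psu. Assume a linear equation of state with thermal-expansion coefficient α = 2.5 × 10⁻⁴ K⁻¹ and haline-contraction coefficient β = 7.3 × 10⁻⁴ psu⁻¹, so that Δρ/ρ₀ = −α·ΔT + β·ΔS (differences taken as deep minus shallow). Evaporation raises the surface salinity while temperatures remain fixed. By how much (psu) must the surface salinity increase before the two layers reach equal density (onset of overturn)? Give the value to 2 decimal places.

Neutral buoyancy requires −α(T_deep − T_surf) + β(S_deep − S_surf′) = 0.
S_surf′ = S_deep − (α/β)·ΔT = 21.53 − (2.5 × 10⁻⁴/7.3 × 10⁻⁴)·(+0.3) = 21.4273 psu.
Increase required: 21.4273 − 17.77 = 3.6573 psu.

3.66 psu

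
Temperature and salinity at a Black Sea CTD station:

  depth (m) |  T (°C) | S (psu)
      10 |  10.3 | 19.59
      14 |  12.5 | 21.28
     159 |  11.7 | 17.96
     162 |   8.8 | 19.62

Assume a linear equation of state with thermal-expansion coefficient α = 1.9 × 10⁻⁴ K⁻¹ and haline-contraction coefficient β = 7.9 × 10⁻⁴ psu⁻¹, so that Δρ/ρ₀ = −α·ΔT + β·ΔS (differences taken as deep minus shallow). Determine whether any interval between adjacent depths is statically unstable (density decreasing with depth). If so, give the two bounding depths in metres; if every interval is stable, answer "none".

14–159 m

Evaluate Δρ/ρ₀ = −αΔT + βΔS across each adjacent pair:
  10–14 m: −αΔT+βΔS = −(1.9 × 10⁻⁴)(+2.2)+(7.9 × 10⁻⁴)(+1.69) = 9.2 × 10⁻⁴ → stable
  14–159 m: −αΔT+βΔS = −(1.9 × 10⁻⁴)(-0.8)+(7.9 × 10⁻⁴)(-3.32) = -2.5 × 10⁻³ → UNSTABLE
  159–162 m: −αΔT+βΔS = −(1.9 × 10⁻⁴)(-2.9)+(7.9 × 10⁻⁴)(+1.66) = 1.9 × 10⁻³ → stable
The 14–159 m interval has Δρ < 0: lighter water underlies denser water.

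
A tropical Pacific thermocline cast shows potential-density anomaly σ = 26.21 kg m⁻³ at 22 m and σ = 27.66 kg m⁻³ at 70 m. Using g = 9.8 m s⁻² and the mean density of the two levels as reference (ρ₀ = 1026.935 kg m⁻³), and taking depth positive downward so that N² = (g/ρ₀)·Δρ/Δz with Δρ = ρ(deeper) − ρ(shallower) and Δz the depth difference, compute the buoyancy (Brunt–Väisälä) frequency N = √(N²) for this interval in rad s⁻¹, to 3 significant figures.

0.0170 rad s⁻¹

Δρ = 1027.66 − 1026.21 = 1.45 kg m⁻³ over Δz = 70 − 22 = 48 m.
N² = (9.8/1026.935) × (1.45/48) = 2.8828 × 10⁻⁴ s⁻².
N = √(2.8828 × 10⁻⁴) = 0.016979 rad s⁻¹ ≈ 0.0170 rad s⁻¹.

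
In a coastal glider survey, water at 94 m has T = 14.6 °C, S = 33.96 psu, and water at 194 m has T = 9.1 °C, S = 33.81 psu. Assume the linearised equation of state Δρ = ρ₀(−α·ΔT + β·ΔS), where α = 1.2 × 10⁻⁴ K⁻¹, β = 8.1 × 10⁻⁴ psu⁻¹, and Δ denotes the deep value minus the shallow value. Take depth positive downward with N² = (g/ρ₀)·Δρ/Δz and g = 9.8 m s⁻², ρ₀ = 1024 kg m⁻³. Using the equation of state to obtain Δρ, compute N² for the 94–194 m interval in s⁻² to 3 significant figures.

ΔT = -5.5 K, ΔS = -0.15 psu (deep − shallow).
Δρ/ρ₀ = −αΔT + βΔS = 6.60 × 10⁻⁴ − 1.215 × 10⁻⁴ = 5.385 × 10⁻⁴, so Δρ ≈ 0.5514 kg m⁻³.
N² = (g/ρ₀)·Δρ/Δz = g·(Δρ/ρ₀)/Δz = 9.8 × 5.385 × 10⁻⁴ / 100 = 5.2773 × 10⁻⁵ s⁻² ≈ 5.28 × 10⁻⁵ s⁻².

5.28 × 10⁻⁵ s⁻²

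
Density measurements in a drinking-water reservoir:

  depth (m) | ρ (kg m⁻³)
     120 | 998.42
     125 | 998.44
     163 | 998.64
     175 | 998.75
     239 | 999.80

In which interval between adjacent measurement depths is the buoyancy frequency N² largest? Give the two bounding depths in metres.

Compute the density gradient over each adjacent pair:
  120–125 m: Δρ/Δz = 0.02/5 = 4.0 × 10⁻³ kg m⁻⁴
  125–163 m: Δρ/Δz = 0.20/38 = 5.3 × 10⁻³ kg m⁻⁴
  163–175 m: Δρ/Δz = 0.11/12 = 9.2 × 10⁻³ kg m⁻⁴
  175–239 m: Δρ/Δz = 1.05/64 = 0.016 kg m⁻⁴
The largest gradient is in the 175–239 m interval — the pycnocline.

175–239 m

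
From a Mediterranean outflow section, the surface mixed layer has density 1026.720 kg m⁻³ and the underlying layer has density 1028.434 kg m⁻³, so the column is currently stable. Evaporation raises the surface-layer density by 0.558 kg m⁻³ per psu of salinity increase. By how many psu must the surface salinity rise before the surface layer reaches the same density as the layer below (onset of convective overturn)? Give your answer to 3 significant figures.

Density deficit of the surface layer: 1028.434 − 1026.720 = 1.714 kg m⁻³.
Required change = 1.714 / 0.558 = 3.07 psu.

3.07 psu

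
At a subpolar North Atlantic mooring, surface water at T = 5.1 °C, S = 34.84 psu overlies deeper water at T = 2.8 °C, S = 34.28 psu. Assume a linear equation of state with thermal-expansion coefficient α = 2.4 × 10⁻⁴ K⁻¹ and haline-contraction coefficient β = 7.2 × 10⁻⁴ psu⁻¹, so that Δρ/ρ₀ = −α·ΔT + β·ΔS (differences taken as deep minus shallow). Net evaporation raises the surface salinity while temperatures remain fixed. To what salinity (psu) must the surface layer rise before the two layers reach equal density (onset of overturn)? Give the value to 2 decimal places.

Neutral buoyancy requires −α(T_deep − T_surf) + β(S_deep − S_surf′) = 0.
S_surf′ = S_deep − (α/β)·ΔT = 34.28 − (2.4 × 10⁻⁴/7.2 × 10⁻⁴)·(-2.3) = 35.0467 psu.
Increase required: 35.0467 − 34.84 = 0.2067 psu.

35.05 psu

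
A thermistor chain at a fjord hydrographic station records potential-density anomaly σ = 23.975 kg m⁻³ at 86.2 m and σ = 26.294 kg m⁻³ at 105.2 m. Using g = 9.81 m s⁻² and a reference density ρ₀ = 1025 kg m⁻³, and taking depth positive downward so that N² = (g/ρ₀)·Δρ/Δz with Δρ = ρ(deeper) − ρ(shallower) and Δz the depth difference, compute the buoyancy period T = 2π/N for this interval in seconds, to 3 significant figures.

Δρ = 1026.294 − 1023.975 = 2.319 kg m⁻³ over Δz = 105.2 − 86.2 = 19 m.
N² = (9.81/1025) × (2.319/19) = 1.1681 × 10⁻³ s⁻².
N = √(1.1681 × 10⁻³) = 0.034177 rad s⁻¹, so T = 2π/N = 183.84 s ≈ 184 s.
Since Δρ > 0 the layer is stably stratified.

184 s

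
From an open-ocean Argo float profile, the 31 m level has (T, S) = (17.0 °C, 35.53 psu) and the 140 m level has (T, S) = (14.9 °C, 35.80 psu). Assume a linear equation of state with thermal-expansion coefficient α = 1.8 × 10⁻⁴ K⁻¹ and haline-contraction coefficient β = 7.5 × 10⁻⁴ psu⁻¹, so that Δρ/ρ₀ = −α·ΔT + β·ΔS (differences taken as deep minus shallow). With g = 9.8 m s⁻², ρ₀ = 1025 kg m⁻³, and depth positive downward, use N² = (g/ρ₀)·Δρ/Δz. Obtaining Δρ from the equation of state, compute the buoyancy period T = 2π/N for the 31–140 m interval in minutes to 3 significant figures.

ΔT = -2.1 K, ΔS = +0.27 psu (deep − shallow).
Δρ/ρ₀ = −αΔT + βΔS = 3.78 × 10⁻⁴ + 2.025 × 10⁻⁴ = 5.805 × 10⁻⁴, so Δρ ≈ 0.5950 kg m⁻³.
N² = (g/ρ₀)·Δρ/Δz = g·(Δρ/ρ₀)/Δz = 9.8 × 5.805 × 10⁻⁴ / 109 = 5.2192 × 10⁻⁵ s⁻².
N = √(5.2192 × 10⁻⁵) = 7.2244 × 10⁻³ rad s⁻¹ → T = 2π/N = 869.72 s = 14.495 min ≈ 14.5 min.

14.5 min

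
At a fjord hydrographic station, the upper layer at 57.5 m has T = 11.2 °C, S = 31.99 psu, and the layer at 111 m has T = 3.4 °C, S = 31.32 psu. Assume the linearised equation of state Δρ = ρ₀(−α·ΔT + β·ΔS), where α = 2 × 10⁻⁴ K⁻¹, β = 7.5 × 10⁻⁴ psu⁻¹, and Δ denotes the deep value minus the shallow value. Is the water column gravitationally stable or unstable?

ΔT = 3.4 − 11.2 = -7.8 K and ΔS = 31.32 − 31.99 = -0.67 psu (deep − shallow).
−αΔT = 1.56 × 10⁻³; βΔS = -5.025 × 10⁻⁴; sum Δρ/ρ₀ = 1.0575 × 10⁻³.
Δρ/ρ₀ > 0, so Δρ > 0: deeper water is denser → statically stable.

stable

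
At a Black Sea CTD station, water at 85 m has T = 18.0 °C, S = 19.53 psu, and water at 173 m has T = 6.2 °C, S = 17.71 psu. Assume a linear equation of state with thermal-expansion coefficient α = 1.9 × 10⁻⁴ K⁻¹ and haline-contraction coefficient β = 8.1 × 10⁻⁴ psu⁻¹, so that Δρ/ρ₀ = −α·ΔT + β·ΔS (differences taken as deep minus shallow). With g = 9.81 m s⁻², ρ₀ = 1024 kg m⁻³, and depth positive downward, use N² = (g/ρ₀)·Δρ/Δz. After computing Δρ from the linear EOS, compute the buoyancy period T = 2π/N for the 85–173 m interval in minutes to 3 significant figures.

ΔT = -11.8 K, ΔS = -1.82 psu (deep − shallow).
Δρ/ρ₀ = −αΔT + βΔS = 2.242 × 10⁻³ − 1.4742 × 10⁻³ = 7.678 × 10⁻⁴, so Δρ ≈ 0.7862 kg m⁻³.
N² = (g/ρ₀)·Δρ/Δz = g·(Δρ/ρ₀)/Δz = 9.81 × 7.678 × 10⁻⁴ / 88 = 8.5592 × 10⁻⁵ s⁻².
N = √(8.5592 × 10⁻⁵) = 9.2516 × 10⁻³ rad s⁻¹ → T = 2π/N = 679.15 s = 11.319 min ≈ 11.3 min.

11.3 min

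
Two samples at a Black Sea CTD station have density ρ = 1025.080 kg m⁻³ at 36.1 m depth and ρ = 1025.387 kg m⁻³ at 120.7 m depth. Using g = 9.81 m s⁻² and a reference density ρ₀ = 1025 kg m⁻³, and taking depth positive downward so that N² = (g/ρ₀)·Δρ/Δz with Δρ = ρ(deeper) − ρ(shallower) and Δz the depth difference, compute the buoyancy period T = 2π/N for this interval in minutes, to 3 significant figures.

Δρ = 1025.387 − 1025.080 = 0.307 kg m⁻³ over Δz = 120.7 − 36.1 = 84.6 m.
N² = (9.81/1025) × (0.307/84.6) = 3.4731 × 10⁻⁵ s⁻².
N = √(3.4731 × 10⁻⁵) = 5.8933 × 10⁻³ rad s⁻¹, so T = 2π/N = 1.0662 × 10³ s = 17.770 min ≈ 17.8 min.

17.8 min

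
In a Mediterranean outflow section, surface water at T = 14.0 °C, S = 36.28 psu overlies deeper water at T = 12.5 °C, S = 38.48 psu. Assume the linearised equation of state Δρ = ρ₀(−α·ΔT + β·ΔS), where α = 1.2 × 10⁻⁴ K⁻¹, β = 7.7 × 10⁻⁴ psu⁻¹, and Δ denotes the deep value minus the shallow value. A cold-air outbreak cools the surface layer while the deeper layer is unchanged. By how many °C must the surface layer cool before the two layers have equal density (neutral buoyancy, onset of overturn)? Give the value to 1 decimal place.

Neutral buoyancy requires Δρ = 0, i.e. −α(T_deep − T_surf′) + β(S_deep − S_surf) = 0.
T_surf′ = T_deep − (β/α)·ΔS = 12.5 − (7.7 × 10⁻⁴/1.2 × 10⁻⁴)·(+2.20) = -1.617 °C.
Cooling required: 14.0 − (-1.617) = 15.617 °C.

15.6 °C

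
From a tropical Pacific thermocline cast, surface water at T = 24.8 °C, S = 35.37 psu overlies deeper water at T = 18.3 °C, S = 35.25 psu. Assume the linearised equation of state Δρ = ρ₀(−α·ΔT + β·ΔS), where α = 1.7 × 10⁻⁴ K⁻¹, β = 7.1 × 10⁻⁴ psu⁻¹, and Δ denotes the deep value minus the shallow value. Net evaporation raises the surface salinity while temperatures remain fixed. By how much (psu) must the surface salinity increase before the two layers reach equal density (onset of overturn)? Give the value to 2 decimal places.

Neutral buoyancy requires −α(T_deep − T_surf) + β(S_deep − S_surf′) = 0.
S_surf′ = S_deep − (α/β)·ΔT = 35.25 − (1.7 × 10⁻⁴/7.1 × 10⁻⁴)·(-6.5) = 36.8063 psu.
Increase required: 36.8063 − 35.37 = 1.4363 psu.

1.44 psu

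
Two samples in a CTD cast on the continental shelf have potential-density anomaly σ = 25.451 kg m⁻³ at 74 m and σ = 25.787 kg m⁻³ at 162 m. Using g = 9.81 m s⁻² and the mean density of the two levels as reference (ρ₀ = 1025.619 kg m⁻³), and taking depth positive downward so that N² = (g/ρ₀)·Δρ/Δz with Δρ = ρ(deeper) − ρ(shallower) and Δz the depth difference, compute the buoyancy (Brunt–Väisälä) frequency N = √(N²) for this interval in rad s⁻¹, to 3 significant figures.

Δρ = 1025.787 − 1025.451 = 0.336 kg m⁻³ over Δz = 162 − 74 = 88 m.
N² = (9.81/1025.619) × (0.336/88) = 3.6521 × 10⁻⁵ s⁻².
N = √(3.6521 × 10⁻⁵) = 6.0433 × 10⁻³ rad s⁻¹ ≈ 6.04 × 10⁻³ rad s⁻¹.

6.04 × 10⁻³ rad s⁻¹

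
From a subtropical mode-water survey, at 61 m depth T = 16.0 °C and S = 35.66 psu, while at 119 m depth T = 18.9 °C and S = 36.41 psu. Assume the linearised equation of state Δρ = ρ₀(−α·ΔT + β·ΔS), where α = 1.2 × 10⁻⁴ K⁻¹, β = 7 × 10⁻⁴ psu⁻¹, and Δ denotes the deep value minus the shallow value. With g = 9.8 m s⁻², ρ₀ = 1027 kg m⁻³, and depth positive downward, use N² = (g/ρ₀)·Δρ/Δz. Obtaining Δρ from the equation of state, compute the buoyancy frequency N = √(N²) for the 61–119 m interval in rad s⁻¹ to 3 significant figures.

ΔT = +2.9 K, ΔS = +0.75 psu (deep − shallow).
Δρ/ρ₀ = −αΔT + βΔS = -3.48 × 10⁻⁴ + 5.25 × 10⁻⁴ = 1.77 × 10⁻⁴, so Δρ ≈ 0.1818 kg m⁻³.
N² = (g/ρ₀)·Δρ/Δz = g·(Δρ/ρ₀)/Δz = 9.8 × 1.77 × 10⁻⁴ / 58 = 2.9907 × 10⁻⁵ s⁻².
N = √(2.9907 × 10⁻⁵) = 5.4687 × 10⁻³ rad s⁻¹ ≈ 5.47 × 10⁻³ rad s⁻¹.

5.47 × 10⁻³ rad s⁻¹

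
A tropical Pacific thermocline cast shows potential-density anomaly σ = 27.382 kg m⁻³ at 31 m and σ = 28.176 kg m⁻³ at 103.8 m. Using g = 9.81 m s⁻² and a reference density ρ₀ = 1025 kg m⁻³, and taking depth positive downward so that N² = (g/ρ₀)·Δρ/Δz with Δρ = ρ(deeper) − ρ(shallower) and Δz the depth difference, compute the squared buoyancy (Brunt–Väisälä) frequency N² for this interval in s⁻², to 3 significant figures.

Δρ = 1028.176 − 1027.382 = 0.794 kg m⁻³ over Δz = 103.8 − 31 = 72.8 m.
N² = (9.81/1025) × (0.794/72.8) = 1.0438 × 10⁻⁴ s⁻² ≈ 1.04 × 10⁻⁴ s⁻².

1.04 × 10⁻⁴ s⁻²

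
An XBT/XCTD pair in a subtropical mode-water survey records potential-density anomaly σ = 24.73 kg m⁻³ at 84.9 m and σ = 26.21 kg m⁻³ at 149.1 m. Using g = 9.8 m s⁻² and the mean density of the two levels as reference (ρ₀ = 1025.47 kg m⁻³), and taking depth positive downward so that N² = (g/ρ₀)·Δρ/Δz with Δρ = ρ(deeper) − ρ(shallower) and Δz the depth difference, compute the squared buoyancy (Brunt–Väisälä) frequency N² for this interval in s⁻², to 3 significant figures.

2.20 × 10⁻⁴ s⁻²

Δρ = 1026.21 − 1024.73 = 1.48 kg m⁻³ over Δz = 149.1 − 84.9 = 64.2 m.
N² = (9.8/1025.47) × (1.48/64.2) = 2.2031 × 10⁻⁴ s⁻² ≈ 2.20 × 10⁻⁴ s⁻².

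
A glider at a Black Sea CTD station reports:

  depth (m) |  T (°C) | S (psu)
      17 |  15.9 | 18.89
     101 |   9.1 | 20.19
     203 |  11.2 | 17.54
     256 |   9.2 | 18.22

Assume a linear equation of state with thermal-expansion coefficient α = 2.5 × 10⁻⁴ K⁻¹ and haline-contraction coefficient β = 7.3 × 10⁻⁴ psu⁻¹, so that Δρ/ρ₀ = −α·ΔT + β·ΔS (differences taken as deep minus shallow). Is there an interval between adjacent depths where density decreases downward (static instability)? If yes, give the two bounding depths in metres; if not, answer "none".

Evaluate Δρ/ρ₀ = −αΔT + βΔS across each adjacent pair:
  17–101 m: −αΔT+βΔS = −(2.5 × 10⁻⁴)(-6.8)+(7.3 × 10⁻⁴)(+1.30) = 2.6 × 10⁻³ → stable
  101–203 m: −αΔT+βΔS = −(2.5 × 10⁻⁴)(+2.1)+(7.3 × 10⁻⁴)(-2.65) = -2.5 × 10⁻³ → UNSTABLE
  203–256 m: −αΔT+βΔS = −(2.5 × 10⁻⁴)(-2.0)+(7.3 × 10⁻⁴)(+0.68) = 1.0 × 10⁻³ → stable
The 101–203 m interval has Δρ < 0: lighter water underlies denser water.

101–203 m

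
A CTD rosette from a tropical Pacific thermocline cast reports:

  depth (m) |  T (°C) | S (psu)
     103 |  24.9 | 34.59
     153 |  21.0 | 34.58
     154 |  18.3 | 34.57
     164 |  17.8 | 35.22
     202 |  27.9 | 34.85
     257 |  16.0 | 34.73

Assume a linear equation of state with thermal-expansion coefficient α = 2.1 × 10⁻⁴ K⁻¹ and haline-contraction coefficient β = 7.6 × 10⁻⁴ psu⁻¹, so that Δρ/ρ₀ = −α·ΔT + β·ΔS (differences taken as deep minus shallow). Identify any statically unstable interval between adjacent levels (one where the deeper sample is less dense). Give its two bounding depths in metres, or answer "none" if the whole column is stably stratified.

164–202 m

Evaluate Δρ/ρ₀ = −αΔT + βΔS across each adjacent pair:
  103–153 m: −αΔT+βΔS = −(2.1 × 10⁻⁴)(-3.9)+(7.6 × 10⁻⁴)(-0.01) = 8.1 × 10⁻⁴ → stable
  153–154 m: −αΔT+βΔS = −(2.1 × 10⁻⁴)(-2.7)+(7.6 × 10⁻⁴)(-0.01) = 5.6 × 10⁻⁴ → stable
  154–164 m: −αΔT+βΔS = −(2.1 × 10⁻⁴)(-0.5)+(7.6 × 10⁻⁴)(+0.65) = 6.0 × 10⁻⁴ → stable
  164–202 m: −αΔT+βΔS = −(2.1 × 10⁻⁴)(+10.1)+(7.6 × 10⁻⁴)(-0.37) = -2.4 × 10⁻³ → UNSTABLE
  202–257 m: −αΔT+βΔS = −(2.1 × 10⁻⁴)(-11.9)+(7.6 × 10⁻⁴)(-0.12) = 2.4 × 10⁻³ → stable
The 164–202 m interval has Δρ < 0: lighter water underlies denser water.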